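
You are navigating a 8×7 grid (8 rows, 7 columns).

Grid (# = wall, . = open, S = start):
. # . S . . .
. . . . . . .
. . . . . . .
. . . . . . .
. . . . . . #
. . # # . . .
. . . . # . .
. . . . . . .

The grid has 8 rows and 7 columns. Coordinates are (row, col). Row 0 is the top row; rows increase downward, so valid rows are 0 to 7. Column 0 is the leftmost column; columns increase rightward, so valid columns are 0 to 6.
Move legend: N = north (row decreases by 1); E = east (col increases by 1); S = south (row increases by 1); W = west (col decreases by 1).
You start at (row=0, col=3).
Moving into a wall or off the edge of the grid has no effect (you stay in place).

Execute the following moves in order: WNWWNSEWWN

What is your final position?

Answer: Final position: (row=1, col=1)

Derivation:
Start: (row=0, col=3)
  W (west): (row=0, col=3) -> (row=0, col=2)
  N (north): blocked, stay at (row=0, col=2)
  W (west): blocked, stay at (row=0, col=2)
  W (west): blocked, stay at (row=0, col=2)
  N (north): blocked, stay at (row=0, col=2)
  S (south): (row=0, col=2) -> (row=1, col=2)
  E (east): (row=1, col=2) -> (row=1, col=3)
  W (west): (row=1, col=3) -> (row=1, col=2)
  W (west): (row=1, col=2) -> (row=1, col=1)
  N (north): blocked, stay at (row=1, col=1)
Final: (row=1, col=1)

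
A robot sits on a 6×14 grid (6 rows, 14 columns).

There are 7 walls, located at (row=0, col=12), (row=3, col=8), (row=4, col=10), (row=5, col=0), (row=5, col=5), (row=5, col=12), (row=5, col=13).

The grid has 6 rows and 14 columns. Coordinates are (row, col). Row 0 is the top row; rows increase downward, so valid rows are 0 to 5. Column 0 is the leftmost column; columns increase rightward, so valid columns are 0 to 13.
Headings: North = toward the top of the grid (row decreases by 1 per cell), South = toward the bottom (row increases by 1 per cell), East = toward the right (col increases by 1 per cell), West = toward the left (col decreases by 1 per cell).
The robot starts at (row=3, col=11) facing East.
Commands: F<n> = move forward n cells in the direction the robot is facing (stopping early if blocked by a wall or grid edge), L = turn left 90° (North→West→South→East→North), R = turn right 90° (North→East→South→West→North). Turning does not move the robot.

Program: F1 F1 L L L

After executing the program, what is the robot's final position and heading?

Start: (row=3, col=11), facing East
  F1: move forward 1, now at (row=3, col=12)
  F1: move forward 1, now at (row=3, col=13)
  L: turn left, now facing North
  L: turn left, now facing West
  L: turn left, now facing South
Final: (row=3, col=13), facing South

Answer: Final position: (row=3, col=13), facing South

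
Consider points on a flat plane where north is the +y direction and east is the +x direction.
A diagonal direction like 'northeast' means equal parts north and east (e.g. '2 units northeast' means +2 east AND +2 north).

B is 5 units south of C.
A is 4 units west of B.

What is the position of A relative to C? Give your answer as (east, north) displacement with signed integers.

Answer: A is at (east=-4, north=-5) relative to C.

Derivation:
Place C at the origin (east=0, north=0).
  B is 5 units south of C: delta (east=+0, north=-5); B at (east=0, north=-5).
  A is 4 units west of B: delta (east=-4, north=+0); A at (east=-4, north=-5).
Therefore A relative to C: (east=-4, north=-5).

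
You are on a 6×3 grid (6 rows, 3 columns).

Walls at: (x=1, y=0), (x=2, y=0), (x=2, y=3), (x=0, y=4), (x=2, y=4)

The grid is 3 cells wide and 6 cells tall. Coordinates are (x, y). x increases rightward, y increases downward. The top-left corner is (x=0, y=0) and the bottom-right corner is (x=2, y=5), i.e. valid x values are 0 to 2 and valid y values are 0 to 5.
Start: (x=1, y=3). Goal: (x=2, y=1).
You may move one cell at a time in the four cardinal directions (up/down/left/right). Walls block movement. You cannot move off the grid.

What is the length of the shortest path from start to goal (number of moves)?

Answer: Shortest path length: 3

Derivation:
BFS from (x=1, y=3) until reaching (x=2, y=1):
  Distance 0: (x=1, y=3)
  Distance 1: (x=1, y=2), (x=0, y=3), (x=1, y=4)
  Distance 2: (x=1, y=1), (x=0, y=2), (x=2, y=2), (x=1, y=5)
  Distance 3: (x=0, y=1), (x=2, y=1), (x=0, y=5), (x=2, y=5)  <- goal reached here
One shortest path (3 moves): (x=1, y=3) -> (x=1, y=2) -> (x=2, y=2) -> (x=2, y=1)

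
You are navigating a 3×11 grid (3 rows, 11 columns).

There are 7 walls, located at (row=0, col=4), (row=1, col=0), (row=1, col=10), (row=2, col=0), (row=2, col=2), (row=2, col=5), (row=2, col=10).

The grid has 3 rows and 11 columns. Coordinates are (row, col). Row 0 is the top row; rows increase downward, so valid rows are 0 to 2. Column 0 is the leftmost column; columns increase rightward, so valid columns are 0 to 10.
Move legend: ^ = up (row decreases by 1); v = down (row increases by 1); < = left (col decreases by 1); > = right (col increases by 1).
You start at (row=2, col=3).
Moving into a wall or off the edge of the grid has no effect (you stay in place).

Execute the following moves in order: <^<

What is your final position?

Answer: Final position: (row=1, col=2)

Derivation:
Start: (row=2, col=3)
  < (left): blocked, stay at (row=2, col=3)
  ^ (up): (row=2, col=3) -> (row=1, col=3)
  < (left): (row=1, col=3) -> (row=1, col=2)
Final: (row=1, col=2)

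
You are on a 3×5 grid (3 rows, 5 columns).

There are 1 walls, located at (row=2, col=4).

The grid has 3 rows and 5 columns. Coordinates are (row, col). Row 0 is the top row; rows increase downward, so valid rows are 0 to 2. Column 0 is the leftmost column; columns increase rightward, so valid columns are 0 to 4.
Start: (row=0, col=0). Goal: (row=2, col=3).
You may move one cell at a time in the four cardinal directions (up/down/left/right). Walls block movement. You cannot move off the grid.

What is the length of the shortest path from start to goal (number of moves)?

BFS from (row=0, col=0) until reaching (row=2, col=3):
  Distance 0: (row=0, col=0)
  Distance 1: (row=0, col=1), (row=1, col=0)
  Distance 2: (row=0, col=2), (row=1, col=1), (row=2, col=0)
  Distance 3: (row=0, col=3), (row=1, col=2), (row=2, col=1)
  Distance 4: (row=0, col=4), (row=1, col=3), (row=2, col=2)
  Distance 5: (row=1, col=4), (row=2, col=3)  <- goal reached here
One shortest path (5 moves): (row=0, col=0) -> (row=0, col=1) -> (row=0, col=2) -> (row=0, col=3) -> (row=1, col=3) -> (row=2, col=3)

Answer: Shortest path length: 5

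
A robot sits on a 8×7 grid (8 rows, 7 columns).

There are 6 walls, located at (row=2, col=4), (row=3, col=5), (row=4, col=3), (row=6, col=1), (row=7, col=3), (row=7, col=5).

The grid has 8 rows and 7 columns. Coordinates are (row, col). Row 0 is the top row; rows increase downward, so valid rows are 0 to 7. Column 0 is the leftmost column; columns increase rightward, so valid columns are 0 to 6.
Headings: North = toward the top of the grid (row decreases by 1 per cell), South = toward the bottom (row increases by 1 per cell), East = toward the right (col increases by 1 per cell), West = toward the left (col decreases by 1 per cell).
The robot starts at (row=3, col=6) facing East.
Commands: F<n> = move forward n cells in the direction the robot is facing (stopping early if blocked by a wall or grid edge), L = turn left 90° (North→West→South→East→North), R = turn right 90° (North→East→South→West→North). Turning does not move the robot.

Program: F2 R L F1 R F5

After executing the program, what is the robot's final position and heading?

Answer: Final position: (row=7, col=6), facing South

Derivation:
Start: (row=3, col=6), facing East
  F2: move forward 0/2 (blocked), now at (row=3, col=6)
  R: turn right, now facing South
  L: turn left, now facing East
  F1: move forward 0/1 (blocked), now at (row=3, col=6)
  R: turn right, now facing South
  F5: move forward 4/5 (blocked), now at (row=7, col=6)
Final: (row=7, col=6), facing South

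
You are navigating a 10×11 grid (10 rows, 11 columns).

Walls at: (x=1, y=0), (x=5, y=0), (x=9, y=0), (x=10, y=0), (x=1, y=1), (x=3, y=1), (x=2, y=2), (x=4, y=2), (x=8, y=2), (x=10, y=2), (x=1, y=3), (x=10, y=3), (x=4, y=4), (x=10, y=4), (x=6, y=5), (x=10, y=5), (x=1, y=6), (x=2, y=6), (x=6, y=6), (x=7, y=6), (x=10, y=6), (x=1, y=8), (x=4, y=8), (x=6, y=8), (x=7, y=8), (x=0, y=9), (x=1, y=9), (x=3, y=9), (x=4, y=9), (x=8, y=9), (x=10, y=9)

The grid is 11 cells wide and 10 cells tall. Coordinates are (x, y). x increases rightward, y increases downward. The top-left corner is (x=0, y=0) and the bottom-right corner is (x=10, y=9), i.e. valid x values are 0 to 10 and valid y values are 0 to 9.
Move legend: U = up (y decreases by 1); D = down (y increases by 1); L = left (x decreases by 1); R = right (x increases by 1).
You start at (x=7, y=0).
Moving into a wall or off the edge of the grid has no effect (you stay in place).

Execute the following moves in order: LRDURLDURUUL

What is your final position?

Answer: Final position: (x=7, y=0)

Derivation:
Start: (x=7, y=0)
  L (left): (x=7, y=0) -> (x=6, y=0)
  R (right): (x=6, y=0) -> (x=7, y=0)
  D (down): (x=7, y=0) -> (x=7, y=1)
  U (up): (x=7, y=1) -> (x=7, y=0)
  R (right): (x=7, y=0) -> (x=8, y=0)
  L (left): (x=8, y=0) -> (x=7, y=0)
  D (down): (x=7, y=0) -> (x=7, y=1)
  U (up): (x=7, y=1) -> (x=7, y=0)
  R (right): (x=7, y=0) -> (x=8, y=0)
  U (up): blocked, stay at (x=8, y=0)
  U (up): blocked, stay at (x=8, y=0)
  L (left): (x=8, y=0) -> (x=7, y=0)
Final: (x=7, y=0)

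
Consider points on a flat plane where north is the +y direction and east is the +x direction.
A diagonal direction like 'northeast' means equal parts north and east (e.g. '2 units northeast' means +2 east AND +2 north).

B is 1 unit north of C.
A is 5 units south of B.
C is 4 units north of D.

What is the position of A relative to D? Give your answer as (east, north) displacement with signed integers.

Answer: A is at (east=0, north=0) relative to D.

Derivation:
Place D at the origin (east=0, north=0).
  C is 4 units north of D: delta (east=+0, north=+4); C at (east=0, north=4).
  B is 1 unit north of C: delta (east=+0, north=+1); B at (east=0, north=5).
  A is 5 units south of B: delta (east=+0, north=-5); A at (east=0, north=0).
Therefore A relative to D: (east=0, north=0).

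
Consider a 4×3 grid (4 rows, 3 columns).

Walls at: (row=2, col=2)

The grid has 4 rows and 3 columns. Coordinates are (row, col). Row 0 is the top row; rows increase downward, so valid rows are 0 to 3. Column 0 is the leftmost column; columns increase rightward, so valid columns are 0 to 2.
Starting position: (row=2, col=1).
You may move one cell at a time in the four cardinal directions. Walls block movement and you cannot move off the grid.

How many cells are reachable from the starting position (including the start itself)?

Answer: Reachable cells: 11

Derivation:
BFS flood-fill from (row=2, col=1):
  Distance 0: (row=2, col=1)
  Distance 1: (row=1, col=1), (row=2, col=0), (row=3, col=1)
  Distance 2: (row=0, col=1), (row=1, col=0), (row=1, col=2), (row=3, col=0), (row=3, col=2)
  Distance 3: (row=0, col=0), (row=0, col=2)
Total reachable: 11 (grid has 11 open cells total)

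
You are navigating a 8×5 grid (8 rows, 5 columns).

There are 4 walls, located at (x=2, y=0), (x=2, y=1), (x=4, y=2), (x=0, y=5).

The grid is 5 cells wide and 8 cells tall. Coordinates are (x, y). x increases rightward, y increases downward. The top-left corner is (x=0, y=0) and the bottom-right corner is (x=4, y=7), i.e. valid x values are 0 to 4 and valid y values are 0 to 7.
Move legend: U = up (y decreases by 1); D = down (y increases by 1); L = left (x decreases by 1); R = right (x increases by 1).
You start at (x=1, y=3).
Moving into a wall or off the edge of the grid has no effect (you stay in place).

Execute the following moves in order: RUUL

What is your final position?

Start: (x=1, y=3)
  R (right): (x=1, y=3) -> (x=2, y=3)
  U (up): (x=2, y=3) -> (x=2, y=2)
  U (up): blocked, stay at (x=2, y=2)
  L (left): (x=2, y=2) -> (x=1, y=2)
Final: (x=1, y=2)

Answer: Final position: (x=1, y=2)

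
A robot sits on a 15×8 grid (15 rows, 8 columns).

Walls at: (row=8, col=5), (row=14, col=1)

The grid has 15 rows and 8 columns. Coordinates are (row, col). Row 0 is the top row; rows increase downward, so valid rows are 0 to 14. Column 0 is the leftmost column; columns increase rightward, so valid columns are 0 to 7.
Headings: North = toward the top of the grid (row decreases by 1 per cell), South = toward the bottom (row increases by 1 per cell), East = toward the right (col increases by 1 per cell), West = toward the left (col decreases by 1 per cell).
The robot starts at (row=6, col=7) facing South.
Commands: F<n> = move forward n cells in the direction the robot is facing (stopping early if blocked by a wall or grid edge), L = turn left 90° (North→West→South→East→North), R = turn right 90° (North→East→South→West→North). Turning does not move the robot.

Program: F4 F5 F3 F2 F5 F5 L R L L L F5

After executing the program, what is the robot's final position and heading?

Answer: Final position: (row=14, col=2), facing West

Derivation:
Start: (row=6, col=7), facing South
  F4: move forward 4, now at (row=10, col=7)
  F5: move forward 4/5 (blocked), now at (row=14, col=7)
  F3: move forward 0/3 (blocked), now at (row=14, col=7)
  F2: move forward 0/2 (blocked), now at (row=14, col=7)
  F5: move forward 0/5 (blocked), now at (row=14, col=7)
  F5: move forward 0/5 (blocked), now at (row=14, col=7)
  L: turn left, now facing East
  R: turn right, now facing South
  L: turn left, now facing East
  L: turn left, now facing North
  L: turn left, now facing West
  F5: move forward 5, now at (row=14, col=2)
Final: (row=14, col=2), facing West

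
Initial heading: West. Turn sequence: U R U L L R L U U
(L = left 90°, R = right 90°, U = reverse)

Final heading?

Start: West
  U (U-turn (180°)) -> East
  R (right (90° clockwise)) -> South
  U (U-turn (180°)) -> North
  L (left (90° counter-clockwise)) -> West
  L (left (90° counter-clockwise)) -> South
  R (right (90° clockwise)) -> West
  L (left (90° counter-clockwise)) -> South
  U (U-turn (180°)) -> North
  U (U-turn (180°)) -> South
Final: South

Answer: Final heading: South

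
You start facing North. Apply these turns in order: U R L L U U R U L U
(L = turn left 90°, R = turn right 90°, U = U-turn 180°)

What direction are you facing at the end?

Start: North
  U (U-turn (180°)) -> South
  R (right (90° clockwise)) -> West
  L (left (90° counter-clockwise)) -> South
  L (left (90° counter-clockwise)) -> East
  U (U-turn (180°)) -> West
  U (U-turn (180°)) -> East
  R (right (90° clockwise)) -> South
  U (U-turn (180°)) -> North
  L (left (90° counter-clockwise)) -> West
  U (U-turn (180°)) -> East
Final: East

Answer: Final heading: East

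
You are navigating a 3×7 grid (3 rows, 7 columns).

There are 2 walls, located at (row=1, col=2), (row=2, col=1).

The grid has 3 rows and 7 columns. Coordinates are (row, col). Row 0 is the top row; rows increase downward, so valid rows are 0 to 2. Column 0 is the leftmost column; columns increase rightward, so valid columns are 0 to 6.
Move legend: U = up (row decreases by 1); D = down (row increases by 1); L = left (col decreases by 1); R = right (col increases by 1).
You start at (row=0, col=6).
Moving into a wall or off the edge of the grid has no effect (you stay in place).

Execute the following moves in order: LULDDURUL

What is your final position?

Start: (row=0, col=6)
  L (left): (row=0, col=6) -> (row=0, col=5)
  U (up): blocked, stay at (row=0, col=5)
  L (left): (row=0, col=5) -> (row=0, col=4)
  D (down): (row=0, col=4) -> (row=1, col=4)
  D (down): (row=1, col=4) -> (row=2, col=4)
  U (up): (row=2, col=4) -> (row=1, col=4)
  R (right): (row=1, col=4) -> (row=1, col=5)
  U (up): (row=1, col=5) -> (row=0, col=5)
  L (left): (row=0, col=5) -> (row=0, col=4)
Final: (row=0, col=4)

Answer: Final position: (row=0, col=4)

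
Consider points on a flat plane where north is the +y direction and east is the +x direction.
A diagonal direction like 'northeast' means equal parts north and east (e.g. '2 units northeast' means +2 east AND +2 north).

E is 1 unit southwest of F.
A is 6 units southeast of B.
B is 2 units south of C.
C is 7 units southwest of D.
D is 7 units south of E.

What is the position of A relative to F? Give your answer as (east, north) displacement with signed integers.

Answer: A is at (east=-2, north=-23) relative to F.

Derivation:
Place F at the origin (east=0, north=0).
  E is 1 unit southwest of F: delta (east=-1, north=-1); E at (east=-1, north=-1).
  D is 7 units south of E: delta (east=+0, north=-7); D at (east=-1, north=-8).
  C is 7 units southwest of D: delta (east=-7, north=-7); C at (east=-8, north=-15).
  B is 2 units south of C: delta (east=+0, north=-2); B at (east=-8, north=-17).
  A is 6 units southeast of B: delta (east=+6, north=-6); A at (east=-2, north=-23).
Therefore A relative to F: (east=-2, north=-23).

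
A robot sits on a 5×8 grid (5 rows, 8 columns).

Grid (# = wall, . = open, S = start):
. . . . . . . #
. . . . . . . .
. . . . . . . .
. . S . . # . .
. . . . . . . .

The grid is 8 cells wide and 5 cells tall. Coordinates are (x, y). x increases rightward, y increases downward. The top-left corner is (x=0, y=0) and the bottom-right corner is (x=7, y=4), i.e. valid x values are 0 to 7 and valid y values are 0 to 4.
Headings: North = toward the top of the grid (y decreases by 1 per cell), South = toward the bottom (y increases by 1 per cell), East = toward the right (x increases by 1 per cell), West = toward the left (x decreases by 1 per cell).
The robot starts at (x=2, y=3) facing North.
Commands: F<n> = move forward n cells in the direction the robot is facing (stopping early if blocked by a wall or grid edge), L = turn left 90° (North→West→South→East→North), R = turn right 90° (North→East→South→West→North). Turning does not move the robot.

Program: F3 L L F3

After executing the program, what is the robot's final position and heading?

Start: (x=2, y=3), facing North
  F3: move forward 3, now at (x=2, y=0)
  L: turn left, now facing West
  L: turn left, now facing South
  F3: move forward 3, now at (x=2, y=3)
Final: (x=2, y=3), facing South

Answer: Final position: (x=2, y=3), facing South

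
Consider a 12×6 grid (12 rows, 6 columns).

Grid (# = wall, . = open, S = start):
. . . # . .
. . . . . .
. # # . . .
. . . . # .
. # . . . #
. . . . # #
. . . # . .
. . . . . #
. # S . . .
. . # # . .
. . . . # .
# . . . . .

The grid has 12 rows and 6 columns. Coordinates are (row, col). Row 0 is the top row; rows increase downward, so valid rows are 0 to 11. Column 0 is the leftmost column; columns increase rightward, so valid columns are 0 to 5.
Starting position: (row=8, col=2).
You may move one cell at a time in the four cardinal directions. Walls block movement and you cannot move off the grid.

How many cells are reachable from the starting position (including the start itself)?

Answer: Reachable cells: 57

Derivation:
BFS flood-fill from (row=8, col=2):
  Distance 0: (row=8, col=2)
  Distance 1: (row=7, col=2), (row=8, col=3)
  Distance 2: (row=6, col=2), (row=7, col=1), (row=7, col=3), (row=8, col=4)
  Distance 3: (row=5, col=2), (row=6, col=1), (row=7, col=0), (row=7, col=4), (row=8, col=5), (row=9, col=4)
  Distance 4: (row=4, col=2), (row=5, col=1), (row=5, col=3), (row=6, col=0), (row=6, col=4), (row=8, col=0), (row=9, col=5)
  Distance 5: (row=3, col=2), (row=4, col=3), (row=5, col=0), (row=6, col=5), (row=9, col=0), (row=10, col=5)
  Distance 6: (row=3, col=1), (row=3, col=3), (row=4, col=0), (row=4, col=4), (row=9, col=1), (row=10, col=0), (row=11, col=5)
  Distance 7: (row=2, col=3), (row=3, col=0), (row=10, col=1), (row=11, col=4)
  Distance 8: (row=1, col=3), (row=2, col=0), (row=2, col=4), (row=10, col=2), (row=11, col=1), (row=11, col=3)
  Distance 9: (row=1, col=0), (row=1, col=2), (row=1, col=4), (row=2, col=5), (row=10, col=3), (row=11, col=2)
  Distance 10: (row=0, col=0), (row=0, col=2), (row=0, col=4), (row=1, col=1), (row=1, col=5), (row=3, col=5)
  Distance 11: (row=0, col=1), (row=0, col=5)
Total reachable: 57 (grid has 57 open cells total)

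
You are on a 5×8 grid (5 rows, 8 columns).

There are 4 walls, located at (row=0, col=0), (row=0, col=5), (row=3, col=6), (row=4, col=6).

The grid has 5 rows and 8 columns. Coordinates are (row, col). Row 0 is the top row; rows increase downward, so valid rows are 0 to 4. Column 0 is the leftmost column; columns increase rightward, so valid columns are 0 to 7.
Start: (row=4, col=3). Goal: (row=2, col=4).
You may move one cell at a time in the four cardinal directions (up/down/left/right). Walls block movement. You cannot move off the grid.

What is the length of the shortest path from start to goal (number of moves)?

BFS from (row=4, col=3) until reaching (row=2, col=4):
  Distance 0: (row=4, col=3)
  Distance 1: (row=3, col=3), (row=4, col=2), (row=4, col=4)
  Distance 2: (row=2, col=3), (row=3, col=2), (row=3, col=4), (row=4, col=1), (row=4, col=5)
  Distance 3: (row=1, col=3), (row=2, col=2), (row=2, col=4), (row=3, col=1), (row=3, col=5), (row=4, col=0)  <- goal reached here
One shortest path (3 moves): (row=4, col=3) -> (row=4, col=4) -> (row=3, col=4) -> (row=2, col=4)

Answer: Shortest path length: 3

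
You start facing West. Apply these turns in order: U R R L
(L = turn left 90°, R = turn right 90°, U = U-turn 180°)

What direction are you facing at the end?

Start: West
  U (U-turn (180°)) -> East
  R (right (90° clockwise)) -> South
  R (right (90° clockwise)) -> West
  L (left (90° counter-clockwise)) -> South
Final: South

Answer: Final heading: South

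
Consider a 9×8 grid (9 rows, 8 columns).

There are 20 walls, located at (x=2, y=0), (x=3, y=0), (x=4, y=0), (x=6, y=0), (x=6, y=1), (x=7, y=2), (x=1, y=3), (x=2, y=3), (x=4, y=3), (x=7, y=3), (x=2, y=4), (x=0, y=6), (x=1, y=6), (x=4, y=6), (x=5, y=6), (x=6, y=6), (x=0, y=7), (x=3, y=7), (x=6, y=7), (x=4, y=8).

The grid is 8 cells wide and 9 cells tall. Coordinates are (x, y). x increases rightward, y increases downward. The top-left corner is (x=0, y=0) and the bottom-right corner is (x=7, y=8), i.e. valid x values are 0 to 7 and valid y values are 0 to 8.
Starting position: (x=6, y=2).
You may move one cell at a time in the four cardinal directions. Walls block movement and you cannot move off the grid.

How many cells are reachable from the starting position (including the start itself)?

BFS flood-fill from (x=6, y=2):
  Distance 0: (x=6, y=2)
  Distance 1: (x=5, y=2), (x=6, y=3)
  Distance 2: (x=5, y=1), (x=4, y=2), (x=5, y=3), (x=6, y=4)
  Distance 3: (x=5, y=0), (x=4, y=1), (x=3, y=2), (x=5, y=4), (x=7, y=4), (x=6, y=5)
  Distance 4: (x=3, y=1), (x=2, y=2), (x=3, y=3), (x=4, y=4), (x=5, y=5), (x=7, y=5)
  Distance 5: (x=2, y=1), (x=1, y=2), (x=3, y=4), (x=4, y=5), (x=7, y=6)
  Distance 6: (x=1, y=1), (x=0, y=2), (x=3, y=5), (x=7, y=7)
  Distance 7: (x=1, y=0), (x=0, y=1), (x=0, y=3), (x=2, y=5), (x=3, y=6), (x=7, y=8)
  Distance 8: (x=0, y=0), (x=0, y=4), (x=1, y=5), (x=2, y=6), (x=6, y=8)
  Distance 9: (x=1, y=4), (x=0, y=5), (x=2, y=7), (x=5, y=8)
  Distance 10: (x=1, y=7), (x=5, y=7), (x=2, y=8)
  Distance 11: (x=4, y=7), (x=1, y=8), (x=3, y=8)
  Distance 12: (x=0, y=8)
Total reachable: 50 (grid has 52 open cells total)

Answer: Reachable cells: 50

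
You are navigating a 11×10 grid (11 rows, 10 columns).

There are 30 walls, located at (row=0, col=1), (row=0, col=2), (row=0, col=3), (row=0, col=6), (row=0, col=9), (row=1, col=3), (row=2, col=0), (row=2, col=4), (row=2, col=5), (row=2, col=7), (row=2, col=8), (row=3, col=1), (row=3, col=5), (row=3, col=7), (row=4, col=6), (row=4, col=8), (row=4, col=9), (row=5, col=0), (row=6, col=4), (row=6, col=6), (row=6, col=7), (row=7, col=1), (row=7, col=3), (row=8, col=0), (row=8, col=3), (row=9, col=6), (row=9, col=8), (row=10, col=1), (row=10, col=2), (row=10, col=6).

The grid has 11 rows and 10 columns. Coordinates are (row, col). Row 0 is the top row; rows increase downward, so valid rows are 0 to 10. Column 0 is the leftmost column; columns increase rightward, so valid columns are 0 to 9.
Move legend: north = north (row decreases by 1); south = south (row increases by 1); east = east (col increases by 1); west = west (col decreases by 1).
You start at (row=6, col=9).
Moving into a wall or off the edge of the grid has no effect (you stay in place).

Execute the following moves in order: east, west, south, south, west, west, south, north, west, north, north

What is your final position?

Start: (row=6, col=9)
  east (east): blocked, stay at (row=6, col=9)
  west (west): (row=6, col=9) -> (row=6, col=8)
  south (south): (row=6, col=8) -> (row=7, col=8)
  south (south): (row=7, col=8) -> (row=8, col=8)
  west (west): (row=8, col=8) -> (row=8, col=7)
  west (west): (row=8, col=7) -> (row=8, col=6)
  south (south): blocked, stay at (row=8, col=6)
  north (north): (row=8, col=6) -> (row=7, col=6)
  west (west): (row=7, col=6) -> (row=7, col=5)
  north (north): (row=7, col=5) -> (row=6, col=5)
  north (north): (row=6, col=5) -> (row=5, col=5)
Final: (row=5, col=5)

Answer: Final position: (row=5, col=5)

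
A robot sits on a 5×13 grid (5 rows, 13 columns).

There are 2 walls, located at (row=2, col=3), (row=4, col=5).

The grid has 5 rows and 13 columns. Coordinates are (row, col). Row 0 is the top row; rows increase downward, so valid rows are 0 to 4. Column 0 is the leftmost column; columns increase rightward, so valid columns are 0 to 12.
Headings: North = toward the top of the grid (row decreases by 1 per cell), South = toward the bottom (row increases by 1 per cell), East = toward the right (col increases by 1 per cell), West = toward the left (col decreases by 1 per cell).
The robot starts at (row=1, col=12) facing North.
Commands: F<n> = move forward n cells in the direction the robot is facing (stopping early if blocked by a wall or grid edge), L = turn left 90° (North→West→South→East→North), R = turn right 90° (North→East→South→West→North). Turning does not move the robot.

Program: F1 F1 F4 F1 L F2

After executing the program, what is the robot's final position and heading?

Start: (row=1, col=12), facing North
  F1: move forward 1, now at (row=0, col=12)
  F1: move forward 0/1 (blocked), now at (row=0, col=12)
  F4: move forward 0/4 (blocked), now at (row=0, col=12)
  F1: move forward 0/1 (blocked), now at (row=0, col=12)
  L: turn left, now facing West
  F2: move forward 2, now at (row=0, col=10)
Final: (row=0, col=10), facing West

Answer: Final position: (row=0, col=10), facing West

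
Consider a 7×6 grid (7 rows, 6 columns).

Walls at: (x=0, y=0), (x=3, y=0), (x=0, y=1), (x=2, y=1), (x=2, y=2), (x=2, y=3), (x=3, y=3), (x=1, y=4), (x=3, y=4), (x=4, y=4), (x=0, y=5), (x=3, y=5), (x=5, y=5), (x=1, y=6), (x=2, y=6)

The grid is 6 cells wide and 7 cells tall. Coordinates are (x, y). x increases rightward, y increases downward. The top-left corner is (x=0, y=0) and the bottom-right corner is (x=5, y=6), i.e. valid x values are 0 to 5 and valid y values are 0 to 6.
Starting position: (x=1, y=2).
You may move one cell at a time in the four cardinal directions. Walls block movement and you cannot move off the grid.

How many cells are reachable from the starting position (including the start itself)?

BFS flood-fill from (x=1, y=2):
  Distance 0: (x=1, y=2)
  Distance 1: (x=1, y=1), (x=0, y=2), (x=1, y=3)
  Distance 2: (x=1, y=0), (x=0, y=3)
  Distance 3: (x=2, y=0), (x=0, y=4)
Total reachable: 8 (grid has 27 open cells total)

Answer: Reachable cells: 8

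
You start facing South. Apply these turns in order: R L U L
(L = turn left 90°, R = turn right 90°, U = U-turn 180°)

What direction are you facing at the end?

Start: South
  R (right (90° clockwise)) -> West
  L (left (90° counter-clockwise)) -> South
  U (U-turn (180°)) -> North
  L (left (90° counter-clockwise)) -> West
Final: West

Answer: Final heading: West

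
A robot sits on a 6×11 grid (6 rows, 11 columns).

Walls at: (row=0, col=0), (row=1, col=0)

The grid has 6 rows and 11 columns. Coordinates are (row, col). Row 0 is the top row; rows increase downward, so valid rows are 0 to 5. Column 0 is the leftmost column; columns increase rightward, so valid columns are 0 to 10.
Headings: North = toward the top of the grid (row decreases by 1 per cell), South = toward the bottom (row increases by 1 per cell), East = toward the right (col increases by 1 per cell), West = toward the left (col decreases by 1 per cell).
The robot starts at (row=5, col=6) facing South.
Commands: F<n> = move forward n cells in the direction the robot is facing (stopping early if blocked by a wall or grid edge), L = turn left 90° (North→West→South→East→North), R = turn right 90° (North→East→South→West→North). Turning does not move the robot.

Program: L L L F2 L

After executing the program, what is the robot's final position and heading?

Answer: Final position: (row=5, col=4), facing South

Derivation:
Start: (row=5, col=6), facing South
  L: turn left, now facing East
  L: turn left, now facing North
  L: turn left, now facing West
  F2: move forward 2, now at (row=5, col=4)
  L: turn left, now facing South
Final: (row=5, col=4), facing South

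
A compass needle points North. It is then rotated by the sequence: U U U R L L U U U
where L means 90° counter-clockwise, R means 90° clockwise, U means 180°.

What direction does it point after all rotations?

Answer: Final heading: West

Derivation:
Start: North
  U (U-turn (180°)) -> South
  U (U-turn (180°)) -> North
  U (U-turn (180°)) -> South
  R (right (90° clockwise)) -> West
  L (left (90° counter-clockwise)) -> South
  L (left (90° counter-clockwise)) -> East
  U (U-turn (180°)) -> West
  U (U-turn (180°)) -> East
  U (U-turn (180°)) -> West
Final: West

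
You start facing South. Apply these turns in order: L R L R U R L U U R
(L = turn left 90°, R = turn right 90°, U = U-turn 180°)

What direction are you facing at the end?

Start: South
  L (left (90° counter-clockwise)) -> East
  R (right (90° clockwise)) -> South
  L (left (90° counter-clockwise)) -> East
  R (right (90° clockwise)) -> South
  U (U-turn (180°)) -> North
  R (right (90° clockwise)) -> East
  L (left (90° counter-clockwise)) -> North
  U (U-turn (180°)) -> South
  U (U-turn (180°)) -> North
  R (right (90° clockwise)) -> East
Final: East

Answer: Final heading: East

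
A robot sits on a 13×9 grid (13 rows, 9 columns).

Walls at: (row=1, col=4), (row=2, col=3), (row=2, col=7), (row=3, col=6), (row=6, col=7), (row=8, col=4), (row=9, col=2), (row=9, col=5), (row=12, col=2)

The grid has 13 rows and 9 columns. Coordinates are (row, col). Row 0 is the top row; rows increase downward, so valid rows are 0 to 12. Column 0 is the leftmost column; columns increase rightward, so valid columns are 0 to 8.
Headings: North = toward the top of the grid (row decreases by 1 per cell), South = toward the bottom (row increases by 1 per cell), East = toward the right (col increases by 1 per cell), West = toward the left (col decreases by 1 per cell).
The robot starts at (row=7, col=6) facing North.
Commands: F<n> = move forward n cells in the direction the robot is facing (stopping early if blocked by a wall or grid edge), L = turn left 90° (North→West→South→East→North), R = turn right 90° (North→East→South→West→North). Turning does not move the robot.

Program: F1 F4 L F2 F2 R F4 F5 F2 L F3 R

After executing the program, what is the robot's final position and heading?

Start: (row=7, col=6), facing North
  F1: move forward 1, now at (row=6, col=6)
  F4: move forward 2/4 (blocked), now at (row=4, col=6)
  L: turn left, now facing West
  F2: move forward 2, now at (row=4, col=4)
  F2: move forward 2, now at (row=4, col=2)
  R: turn right, now facing North
  F4: move forward 4, now at (row=0, col=2)
  F5: move forward 0/5 (blocked), now at (row=0, col=2)
  F2: move forward 0/2 (blocked), now at (row=0, col=2)
  L: turn left, now facing West
  F3: move forward 2/3 (blocked), now at (row=0, col=0)
  R: turn right, now facing North
Final: (row=0, col=0), facing North

Answer: Final position: (row=0, col=0), facing North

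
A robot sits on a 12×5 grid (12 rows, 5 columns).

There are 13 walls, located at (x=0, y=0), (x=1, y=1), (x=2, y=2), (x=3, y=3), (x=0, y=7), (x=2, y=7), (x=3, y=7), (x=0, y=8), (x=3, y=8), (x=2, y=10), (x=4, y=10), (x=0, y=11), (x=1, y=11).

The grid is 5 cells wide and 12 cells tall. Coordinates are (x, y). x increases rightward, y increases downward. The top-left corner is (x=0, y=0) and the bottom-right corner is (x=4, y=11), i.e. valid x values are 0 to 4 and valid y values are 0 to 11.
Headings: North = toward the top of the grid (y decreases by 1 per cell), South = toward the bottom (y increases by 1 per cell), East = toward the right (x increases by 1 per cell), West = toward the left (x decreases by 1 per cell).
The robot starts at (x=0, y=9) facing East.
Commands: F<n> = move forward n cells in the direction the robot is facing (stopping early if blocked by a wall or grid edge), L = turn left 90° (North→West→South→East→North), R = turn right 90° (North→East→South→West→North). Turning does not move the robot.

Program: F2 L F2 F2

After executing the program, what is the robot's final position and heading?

Start: (x=0, y=9), facing East
  F2: move forward 2, now at (x=2, y=9)
  L: turn left, now facing North
  F2: move forward 1/2 (blocked), now at (x=2, y=8)
  F2: move forward 0/2 (blocked), now at (x=2, y=8)
Final: (x=2, y=8), facing North

Answer: Final position: (x=2, y=8), facing North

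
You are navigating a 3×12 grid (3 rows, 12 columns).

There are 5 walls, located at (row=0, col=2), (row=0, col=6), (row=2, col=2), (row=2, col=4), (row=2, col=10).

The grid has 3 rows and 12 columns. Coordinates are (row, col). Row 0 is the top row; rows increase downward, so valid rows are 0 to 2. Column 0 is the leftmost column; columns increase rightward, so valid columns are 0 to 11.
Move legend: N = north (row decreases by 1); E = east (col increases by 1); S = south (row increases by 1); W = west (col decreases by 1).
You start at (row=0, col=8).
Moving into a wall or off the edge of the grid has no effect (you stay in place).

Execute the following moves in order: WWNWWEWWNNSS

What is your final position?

Answer: Final position: (row=2, col=7)

Derivation:
Start: (row=0, col=8)
  W (west): (row=0, col=8) -> (row=0, col=7)
  W (west): blocked, stay at (row=0, col=7)
  N (north): blocked, stay at (row=0, col=7)
  W (west): blocked, stay at (row=0, col=7)
  W (west): blocked, stay at (row=0, col=7)
  E (east): (row=0, col=7) -> (row=0, col=8)
  W (west): (row=0, col=8) -> (row=0, col=7)
  W (west): blocked, stay at (row=0, col=7)
  N (north): blocked, stay at (row=0, col=7)
  N (north): blocked, stay at (row=0, col=7)
  S (south): (row=0, col=7) -> (row=1, col=7)
  S (south): (row=1, col=7) -> (row=2, col=7)
Final: (row=2, col=7)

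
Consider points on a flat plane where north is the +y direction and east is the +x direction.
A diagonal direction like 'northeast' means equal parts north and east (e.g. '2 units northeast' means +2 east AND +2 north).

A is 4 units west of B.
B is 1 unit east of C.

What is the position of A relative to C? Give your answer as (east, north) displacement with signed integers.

Answer: A is at (east=-3, north=0) relative to C.

Derivation:
Place C at the origin (east=0, north=0).
  B is 1 unit east of C: delta (east=+1, north=+0); B at (east=1, north=0).
  A is 4 units west of B: delta (east=-4, north=+0); A at (east=-3, north=0).
Therefore A relative to C: (east=-3, north=0).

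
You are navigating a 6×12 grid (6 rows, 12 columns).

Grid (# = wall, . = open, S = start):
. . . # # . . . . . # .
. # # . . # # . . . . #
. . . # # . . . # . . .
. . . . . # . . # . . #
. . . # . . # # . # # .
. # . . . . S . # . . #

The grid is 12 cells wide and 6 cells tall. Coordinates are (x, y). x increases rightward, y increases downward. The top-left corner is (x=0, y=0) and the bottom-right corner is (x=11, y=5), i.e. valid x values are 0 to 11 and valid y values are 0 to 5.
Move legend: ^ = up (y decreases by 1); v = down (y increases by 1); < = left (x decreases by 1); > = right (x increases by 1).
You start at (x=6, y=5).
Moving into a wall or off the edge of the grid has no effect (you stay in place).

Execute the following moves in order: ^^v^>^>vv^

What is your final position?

Start: (x=6, y=5)
  ^ (up): blocked, stay at (x=6, y=5)
  ^ (up): blocked, stay at (x=6, y=5)
  v (down): blocked, stay at (x=6, y=5)
  ^ (up): blocked, stay at (x=6, y=5)
  > (right): (x=6, y=5) -> (x=7, y=5)
  ^ (up): blocked, stay at (x=7, y=5)
  > (right): blocked, stay at (x=7, y=5)
  v (down): blocked, stay at (x=7, y=5)
  v (down): blocked, stay at (x=7, y=5)
  ^ (up): blocked, stay at (x=7, y=5)
Final: (x=7, y=5)

Answer: Final position: (x=7, y=5)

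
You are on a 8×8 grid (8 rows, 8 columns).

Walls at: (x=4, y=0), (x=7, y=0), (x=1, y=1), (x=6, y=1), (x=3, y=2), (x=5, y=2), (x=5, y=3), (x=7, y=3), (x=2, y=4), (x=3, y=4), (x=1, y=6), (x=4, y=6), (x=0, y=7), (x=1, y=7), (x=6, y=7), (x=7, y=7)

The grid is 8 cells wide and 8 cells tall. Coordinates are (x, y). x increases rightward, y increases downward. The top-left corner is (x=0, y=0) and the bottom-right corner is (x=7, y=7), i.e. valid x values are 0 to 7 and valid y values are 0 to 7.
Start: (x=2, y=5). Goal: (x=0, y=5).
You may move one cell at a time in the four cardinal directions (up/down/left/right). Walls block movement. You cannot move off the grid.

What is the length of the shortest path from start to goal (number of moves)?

BFS from (x=2, y=5) until reaching (x=0, y=5):
  Distance 0: (x=2, y=5)
  Distance 1: (x=1, y=5), (x=3, y=5), (x=2, y=6)
  Distance 2: (x=1, y=4), (x=0, y=5), (x=4, y=5), (x=3, y=6), (x=2, y=7)  <- goal reached here
One shortest path (2 moves): (x=2, y=5) -> (x=1, y=5) -> (x=0, y=5)

Answer: Shortest path length: 2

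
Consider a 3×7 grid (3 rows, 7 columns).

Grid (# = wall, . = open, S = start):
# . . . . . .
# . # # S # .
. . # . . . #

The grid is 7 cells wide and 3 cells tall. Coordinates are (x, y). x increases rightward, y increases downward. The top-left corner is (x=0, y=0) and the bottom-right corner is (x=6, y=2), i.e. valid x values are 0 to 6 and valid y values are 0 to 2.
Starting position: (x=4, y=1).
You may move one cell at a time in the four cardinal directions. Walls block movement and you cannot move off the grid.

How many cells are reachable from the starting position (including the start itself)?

Answer: Reachable cells: 14

Derivation:
BFS flood-fill from (x=4, y=1):
  Distance 0: (x=4, y=1)
  Distance 1: (x=4, y=0), (x=4, y=2)
  Distance 2: (x=3, y=0), (x=5, y=0), (x=3, y=2), (x=5, y=2)
  Distance 3: (x=2, y=0), (x=6, y=0)
  Distance 4: (x=1, y=0), (x=6, y=1)
  Distance 5: (x=1, y=1)
  Distance 6: (x=1, y=2)
  Distance 7: (x=0, y=2)
Total reachable: 14 (grid has 14 open cells total)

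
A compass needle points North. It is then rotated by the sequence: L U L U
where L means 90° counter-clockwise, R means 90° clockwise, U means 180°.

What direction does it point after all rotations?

Answer: Final heading: South

Derivation:
Start: North
  L (left (90° counter-clockwise)) -> West
  U (U-turn (180°)) -> East
  L (left (90° counter-clockwise)) -> North
  U (U-turn (180°)) -> South
Final: South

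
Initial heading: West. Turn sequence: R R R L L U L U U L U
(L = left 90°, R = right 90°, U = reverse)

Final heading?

Answer: Final heading: South

Derivation:
Start: West
  R (right (90° clockwise)) -> North
  R (right (90° clockwise)) -> East
  R (right (90° clockwise)) -> South
  L (left (90° counter-clockwise)) -> East
  L (left (90° counter-clockwise)) -> North
  U (U-turn (180°)) -> South
  L (left (90° counter-clockwise)) -> East
  U (U-turn (180°)) -> West
  U (U-turn (180°)) -> East
  L (left (90° counter-clockwise)) -> North
  U (U-turn (180°)) -> South
Final: South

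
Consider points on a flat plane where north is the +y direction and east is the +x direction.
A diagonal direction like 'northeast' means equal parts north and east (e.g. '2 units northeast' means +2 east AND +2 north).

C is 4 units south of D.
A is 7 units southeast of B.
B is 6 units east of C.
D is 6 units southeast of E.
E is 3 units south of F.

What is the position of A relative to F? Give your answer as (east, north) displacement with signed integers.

Place F at the origin (east=0, north=0).
  E is 3 units south of F: delta (east=+0, north=-3); E at (east=0, north=-3).
  D is 6 units southeast of E: delta (east=+6, north=-6); D at (east=6, north=-9).
  C is 4 units south of D: delta (east=+0, north=-4); C at (east=6, north=-13).
  B is 6 units east of C: delta (east=+6, north=+0); B at (east=12, north=-13).
  A is 7 units southeast of B: delta (east=+7, north=-7); A at (east=19, north=-20).
Therefore A relative to F: (east=19, north=-20).

Answer: A is at (east=19, north=-20) relative to F.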